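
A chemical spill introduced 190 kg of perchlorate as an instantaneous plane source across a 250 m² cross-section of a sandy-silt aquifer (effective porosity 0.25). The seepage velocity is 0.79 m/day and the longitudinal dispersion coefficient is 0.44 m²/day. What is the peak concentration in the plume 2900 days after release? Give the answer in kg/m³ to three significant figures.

The peak of an instantaneous 1D plume sits at x = vt; there the Gaussian factor is 1 and C_max = M/(n_e·A·√(4πDt)), where n_e·A is the pore area the mass is dissolved in.
√(4πDt) = √(4π × 0.44 × 2900) = 126.6 m, so C_max = 190/(0.25 × 250 × 126.6) = 0.0240 kg/m³.

0.0240 kg/m³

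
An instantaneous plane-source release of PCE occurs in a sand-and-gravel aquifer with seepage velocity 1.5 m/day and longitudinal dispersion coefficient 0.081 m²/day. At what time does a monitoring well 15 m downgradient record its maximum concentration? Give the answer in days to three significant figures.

9.96 days

For the 1D instantaneous-source solution, setting ∂C/∂t = 0 at fixed x gives v²t² + 2Dt − x² = 0, so t = (√(D² + v²x²) − D)/v².
√(D² + v²x²) = √(0.081² + 1.5² × 15²) = 22.50; v² = 2.25.
t = (22.50 − 0.081)/2.25 = 9.96 days (vs. the pure-advection estimate x/v = 10.0 d).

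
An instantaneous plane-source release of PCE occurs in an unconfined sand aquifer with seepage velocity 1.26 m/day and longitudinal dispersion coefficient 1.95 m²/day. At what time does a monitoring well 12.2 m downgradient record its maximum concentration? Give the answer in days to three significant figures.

8.53 days

For the 1D instantaneous-source solution, setting ∂C/∂t = 0 at fixed x gives v²t² + 2Dt − x² = 0, so t = (√(D² + v²x²) − D)/v².
√(D² + v²x²) = √(1.95² + 1.26² × 12.2²) = 15.50; v² = 1.5876.
t = (15.50 − 1.95)/1.5876 = 8.53 days (vs. the pure-advection estimate x/v = 9.68 d).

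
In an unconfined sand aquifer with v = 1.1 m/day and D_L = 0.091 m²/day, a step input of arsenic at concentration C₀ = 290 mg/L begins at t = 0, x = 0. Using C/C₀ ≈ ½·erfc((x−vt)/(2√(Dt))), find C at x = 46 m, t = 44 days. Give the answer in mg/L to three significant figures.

233 mg/L

For a continuous step input, C/C₀ ≈ ½·erfc((x−vt)/(2√(Dt))).
vt = 1.1 × 44 = 48.4 m and 2√(Dt) = 2√(0.091 × 44) = 4.002 m.
Argument (x−vt)/(2√(Dt)) = (46 − 48.4)/4.002 = -0.5997; ½·erfc(-0.5997) = 0.8018.
C = 290 × 0.8018 = 233 mg/L.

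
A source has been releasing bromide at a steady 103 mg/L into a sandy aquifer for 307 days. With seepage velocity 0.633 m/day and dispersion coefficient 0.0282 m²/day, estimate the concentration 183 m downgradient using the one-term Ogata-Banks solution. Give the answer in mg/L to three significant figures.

For a continuous step input, C/C₀ ≈ ½·erfc((x−vt)/(2√(Dt))).
vt = 0.633 × 307 = 194.331 m and 2√(Dt) = 2√(0.0282 × 307) = 5.885 m.
Argument (x−vt)/(2√(Dt)) = (183 − 194.331)/5.885 = -1.925; ½·erfc(-1.925) = 0.9968.
C = 103 × 0.9968 = 103 mg/L.

103 mg/L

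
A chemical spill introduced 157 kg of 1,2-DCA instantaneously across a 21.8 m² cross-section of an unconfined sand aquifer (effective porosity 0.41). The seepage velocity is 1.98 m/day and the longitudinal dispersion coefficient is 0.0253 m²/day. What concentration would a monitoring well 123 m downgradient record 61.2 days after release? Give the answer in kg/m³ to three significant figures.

For an instantaneous plane source, C(x,t) = M/(n_e·A·√(4πDt)) · exp(−(x−vt)²/(4Dt)), with n_e·A the pore (flow) area.
Plume center vt = 1.98 × 61.2 = 121.176 m, so the well at 123 m is 1.824 m downgradient of the peak.
√(4πDt) = 4.411 m, giving peak height M/(n_e·A·√(4πDt)) = 157/(0.41 × 21.8 × 4.411) = 3.982 kg/m³.
(x−vt)²/(4Dt) = (1.824)²/(4 × 0.0253 × 61.2) = 0.5372; exp(−0.5372) = 0.5844.
C = 3.982 × 0.5844 = 2.33 kg/m³.

2.33 kg/m³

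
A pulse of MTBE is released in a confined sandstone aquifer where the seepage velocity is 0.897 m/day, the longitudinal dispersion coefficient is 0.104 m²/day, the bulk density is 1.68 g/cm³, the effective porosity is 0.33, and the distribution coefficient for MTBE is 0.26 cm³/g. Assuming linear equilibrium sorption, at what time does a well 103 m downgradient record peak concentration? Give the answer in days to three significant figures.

Retardation factor R = 1 + ρ_b·K_d/n = 1 + 1.68 × 0.26/0.33 = 2.324.
Sorption retards both mechanisms: v_R = v/R = 0.3860 m/day, D_R = D/R = 0.04475 m²/day.
Peak time from v_R²t² + 2D_R t − x² = 0: t = (√(D_R² + v_R²x²) − D_R)/v_R².
√(D_R² + v_R²x²) = √(0.04475² + 0.3860² × 103²) = 39.76; v_R² = 0.1490.
t = (39.76 − 0.04475)/0.1490 = 267 days.

267 days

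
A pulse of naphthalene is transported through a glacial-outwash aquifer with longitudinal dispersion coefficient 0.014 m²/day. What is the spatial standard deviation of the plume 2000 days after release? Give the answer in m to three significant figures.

Dispersive spreading gives a Gaussian with σ² = 2Dt; advection only shifts the center.
σ = √(2 × 0.014 × 2000) = 7.48 m.

7.48 m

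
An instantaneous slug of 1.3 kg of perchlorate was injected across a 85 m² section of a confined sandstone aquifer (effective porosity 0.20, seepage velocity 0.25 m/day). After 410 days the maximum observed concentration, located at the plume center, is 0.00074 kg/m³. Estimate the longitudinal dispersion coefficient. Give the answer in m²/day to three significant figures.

2.07 m²/day

At the plume center C_max = M/(n_e·A·√(4πDt)), so D = M²/(4πt·(n_e·A·C_max)²).
n_e·A·C_max = 0.20 × 85 × 0.00074 = 0.01258 kg/m.
D = 1.3²/(4π × 410 × 0.01258²) = 2.07 m²/day.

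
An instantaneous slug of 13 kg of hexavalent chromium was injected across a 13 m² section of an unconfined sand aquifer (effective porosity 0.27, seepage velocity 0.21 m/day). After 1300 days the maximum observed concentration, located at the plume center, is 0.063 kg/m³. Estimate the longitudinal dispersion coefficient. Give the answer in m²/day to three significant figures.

0.212 m²/day

At the plume center C_max = M/(n_e·A·√(4πDt)), so D = M²/(4πt·(n_e·A·C_max)²).
n_e·A·C_max = 0.27 × 13 × 0.063 = 0.2211 kg/m.
D = 13²/(4π × 1300 × 0.2211²) = 0.212 m²/day.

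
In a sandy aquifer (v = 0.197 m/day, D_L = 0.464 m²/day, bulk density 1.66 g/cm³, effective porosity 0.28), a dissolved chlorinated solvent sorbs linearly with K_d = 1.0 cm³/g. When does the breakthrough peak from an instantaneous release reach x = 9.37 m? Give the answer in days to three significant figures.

Retardation factor R = 1 + ρ_b·K_d/n = 1 + 1.66 × 1.0/0.28 = 6.929.
Sorption retards both mechanisms: v_R = v/R = 0.02843 m/day, D_R = D/R = 0.06696 m²/day.
Peak time from v_R²t² + 2D_R t − x² = 0: t = (√(D_R² + v_R²x²) − D_R)/v_R².
√(D_R² + v_R²x²) = √(0.06696² + 0.02843² × 9.37²) = 0.2747; v_R² = 0.0008083.
t = (0.2747 − 0.06696)/0.0008083 = 257 days.

257 days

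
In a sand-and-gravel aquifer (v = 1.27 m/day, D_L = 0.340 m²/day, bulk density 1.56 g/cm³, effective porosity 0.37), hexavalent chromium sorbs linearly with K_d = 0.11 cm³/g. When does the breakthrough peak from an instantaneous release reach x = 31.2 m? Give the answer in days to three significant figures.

35.7 days

Retardation factor R = 1 + ρ_b·K_d/n = 1 + 1.56 × 0.11/0.37 = 1.464.
Sorption retards both mechanisms: v_R = v/R = 0.8675 m/day, D_R = D/R = 0.2322 m²/day.
Peak time from v_R²t² + 2D_R t − x² = 0: t = (√(D_R² + v_R²x²) − D_R)/v_R².
√(D_R² + v_R²x²) = √(0.2322² + 0.8675² × 31.2²) = 27.07; v_R² = 0.7526.
t = (27.07 − 0.2322)/0.7526 = 35.7 days.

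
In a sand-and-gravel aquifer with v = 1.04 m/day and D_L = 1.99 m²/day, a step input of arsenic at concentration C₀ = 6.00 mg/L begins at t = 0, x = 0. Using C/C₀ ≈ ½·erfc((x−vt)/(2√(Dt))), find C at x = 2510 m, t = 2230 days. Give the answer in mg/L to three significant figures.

For a continuous step input, C/C₀ ≈ ½·erfc((x−vt)/(2√(Dt))).
vt = 1.04 × 2230 = 2319.2 m and 2√(Dt) = 2√(1.99 × 2230) = 133.2 m.
Argument (x−vt)/(2√(Dt)) = (2510 − 2319.2)/133.2 = 1.432; ½·erfc(1.432) = 0.02143.
C = 6.00 × 0.02143 = 0.129 mg/L.

0.129 mg/L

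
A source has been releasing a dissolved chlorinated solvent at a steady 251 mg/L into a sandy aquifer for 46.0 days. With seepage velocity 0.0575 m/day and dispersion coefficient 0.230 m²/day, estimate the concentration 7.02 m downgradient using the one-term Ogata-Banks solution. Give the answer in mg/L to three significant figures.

42.9 mg/L

For a continuous step input, C/C₀ ≈ ½·erfc((x−vt)/(2√(Dt))).
vt = 0.0575 × 46.0 = 2.645 m and 2√(Dt) = 2√(0.230 × 46.0) = 6.505 m.
Argument (x−vt)/(2√(Dt)) = (7.02 − 2.645)/6.505 = 0.6726; ½·erfc(0.6726) = 0.1708.
C = 251 × 0.1708 = 42.9 mg/L.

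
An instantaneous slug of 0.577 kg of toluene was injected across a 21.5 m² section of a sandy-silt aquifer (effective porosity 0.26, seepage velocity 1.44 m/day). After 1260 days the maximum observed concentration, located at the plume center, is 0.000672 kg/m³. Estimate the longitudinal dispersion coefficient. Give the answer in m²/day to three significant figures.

At the plume center C_max = M/(n_e·A·√(4πDt)), so D = M²/(4πt·(n_e·A·C_max)²).
n_e·A·C_max = 0.26 × 21.5 × 0.000672 = 0.003756 kg/m.
D = 0.577²/(4π × 1260 × 0.003756²) = 1.49 m²/day.

1.49 m²/day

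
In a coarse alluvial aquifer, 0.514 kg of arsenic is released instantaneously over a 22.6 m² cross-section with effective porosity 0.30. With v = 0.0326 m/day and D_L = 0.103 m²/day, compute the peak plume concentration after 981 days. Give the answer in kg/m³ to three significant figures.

0.00213 kg/m³

The peak of an instantaneous 1D plume sits at x = vt; there the Gaussian factor is 1 and C_max = M/(n_e·A·√(4πDt)), where n_e·A is the pore area the mass is dissolved in.
√(4πDt) = √(4π × 0.103 × 981) = 35.63 m, so C_max = 0.514/(0.30 × 22.6 × 35.63) = 0.00213 kg/m³.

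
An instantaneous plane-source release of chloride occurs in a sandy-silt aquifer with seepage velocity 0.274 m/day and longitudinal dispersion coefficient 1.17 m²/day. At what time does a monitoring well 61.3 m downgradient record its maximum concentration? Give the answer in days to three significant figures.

For the 1D instantaneous-source solution, setting ∂C/∂t = 0 at fixed x gives v²t² + 2Dt − x² = 0, so t = (√(D² + v²x²) − D)/v².
√(D² + v²x²) = √(1.17² + 0.274² × 61.3²) = 16.84; v² = 0.075076.
t = (16.84 − 1.17)/0.075076 = 209 days (vs. the pure-advection estimate x/v = 224 d).

209 days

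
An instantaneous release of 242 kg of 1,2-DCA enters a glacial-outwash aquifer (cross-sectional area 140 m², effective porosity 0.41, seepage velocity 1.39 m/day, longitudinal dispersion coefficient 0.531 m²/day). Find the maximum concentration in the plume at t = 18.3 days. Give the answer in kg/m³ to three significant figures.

0.382 kg/m³

The peak of an instantaneous 1D plume sits at x = vt; there the Gaussian factor is 1 and C_max = M/(n_e·A·√(4πDt)), where n_e·A is the pore area the mass is dissolved in.
√(4πDt) = √(4π × 0.531 × 18.3) = 11.05 m, so C_max = 242/(0.41 × 140 × 11.05) = 0.382 kg/m³.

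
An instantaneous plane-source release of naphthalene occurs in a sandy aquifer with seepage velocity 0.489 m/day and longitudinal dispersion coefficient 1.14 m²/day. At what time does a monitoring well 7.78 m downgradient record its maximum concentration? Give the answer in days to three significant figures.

11.8 days

For the 1D instantaneous-source solution, setting ∂C/∂t = 0 at fixed x gives v²t² + 2Dt − x² = 0, so t = (√(D² + v²x²) − D)/v².
√(D² + v²x²) = √(1.14² + 0.489² × 7.78²) = 3.972; v² = 0.239121.
t = (3.972 − 1.14)/0.239121 = 11.8 days (vs. the pure-advection estimate x/v = 15.9 d).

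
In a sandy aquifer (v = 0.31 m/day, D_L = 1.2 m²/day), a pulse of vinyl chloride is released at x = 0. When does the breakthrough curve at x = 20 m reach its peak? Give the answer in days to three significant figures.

For the 1D instantaneous-source solution, setting ∂C/∂t = 0 at fixed x gives v²t² + 2Dt − x² = 0, so t = (√(D² + v²x²) − D)/v².
√(D² + v²x²) = √(1.2² + 0.31² × 20²) = 6.315; v² = 0.0961.
t = (6.315 − 1.2)/0.0961 = 53.2 days (vs. the pure-advection estimate x/v = 64.5 d).

53.2 days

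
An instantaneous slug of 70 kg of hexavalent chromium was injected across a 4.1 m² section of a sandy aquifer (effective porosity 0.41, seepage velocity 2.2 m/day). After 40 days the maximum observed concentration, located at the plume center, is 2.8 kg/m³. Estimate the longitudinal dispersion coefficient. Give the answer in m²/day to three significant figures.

At the plume center C_max = M/(n_e·A·√(4πDt)), so D = M²/(4πt·(n_e·A·C_max)²).
n_e·A·C_max = 0.41 × 4.1 × 2.8 = 4.707 kg/m.
D = 70²/(4π × 40 × 4.707²) = 0.440 m²/day.

0.440 m²/day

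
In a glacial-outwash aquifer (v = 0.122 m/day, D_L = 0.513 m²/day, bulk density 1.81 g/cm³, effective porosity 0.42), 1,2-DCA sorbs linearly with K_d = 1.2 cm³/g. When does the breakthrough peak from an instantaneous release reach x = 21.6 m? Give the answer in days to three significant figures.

900 days

Retardation factor R = 1 + ρ_b·K_d/n = 1 + 1.81 × 1.2/0.42 = 6.171.
Sorption retards both mechanisms: v_R = v/R = 0.01977 m/day, D_R = D/R = 0.08313 m²/day.
Peak time from v_R²t² + 2D_R t − x² = 0: t = (√(D_R² + v_R²x²) − D_R)/v_R².
√(D_R² + v_R²x²) = √(0.08313² + 0.01977² × 21.6²) = 0.4350; v_R² = 0.0003909.
t = (0.4350 − 0.08313)/0.0003909 = 900 days.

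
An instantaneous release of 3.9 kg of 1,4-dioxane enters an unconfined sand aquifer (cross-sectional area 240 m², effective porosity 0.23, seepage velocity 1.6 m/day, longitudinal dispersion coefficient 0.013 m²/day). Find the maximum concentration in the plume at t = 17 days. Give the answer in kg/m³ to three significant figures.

The peak of an instantaneous 1D plume sits at x = vt; there the Gaussian factor is 1 and C_max = M/(n_e·A·√(4πDt)), where n_e·A is the pore area the mass is dissolved in.
√(4πDt) = √(4π × 0.013 × 17) = 1.666 m, so C_max = 3.9/(0.23 × 240 × 1.666) = 0.0424 kg/m³.

0.0424 kg/m³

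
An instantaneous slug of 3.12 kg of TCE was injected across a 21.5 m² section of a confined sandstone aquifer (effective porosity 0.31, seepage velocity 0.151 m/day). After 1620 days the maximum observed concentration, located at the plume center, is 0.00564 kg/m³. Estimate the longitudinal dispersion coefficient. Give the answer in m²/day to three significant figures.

0.338 m²/day

At the plume center C_max = M/(n_e·A·√(4πDt)), so D = M²/(4πt·(n_e·A·C_max)²).
n_e·A·C_max = 0.31 × 21.5 × 0.00564 = 0.03759 kg/m.
D = 3.12²/(4π × 1620 × 0.03759²) = 0.338 m²/day.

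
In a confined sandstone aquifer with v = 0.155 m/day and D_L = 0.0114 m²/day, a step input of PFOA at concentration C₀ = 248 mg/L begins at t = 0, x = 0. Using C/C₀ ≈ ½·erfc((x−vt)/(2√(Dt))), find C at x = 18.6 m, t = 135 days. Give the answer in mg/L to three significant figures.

225 mg/L

For a continuous step input, C/C₀ ≈ ½·erfc((x−vt)/(2√(Dt))).
vt = 0.155 × 135 = 20.925 m and 2√(Dt) = 2√(0.0114 × 135) = 2.481 m.
Argument (x−vt)/(2√(Dt)) = (18.6 − 20.925)/2.481 = -0.9371; ½·erfc(-0.9371) = 0.9075.
C = 248 × 0.9075 = 225 mg/L.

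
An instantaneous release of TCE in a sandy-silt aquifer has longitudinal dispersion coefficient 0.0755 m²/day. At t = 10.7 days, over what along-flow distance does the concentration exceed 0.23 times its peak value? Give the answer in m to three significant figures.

4.36 m

The plume is Gaussian with σ = √(2Dt) = √(2 × 0.0755 × 10.7) = 1.271 m.
C/C_peak = exp(−Δx²/(2σ²)) = 0.23 ⇒ Δx = σ·√(−2 ln 0.23) = 1.271 × 1.714 = 2.178 m.
Width = 2Δx = 4.36 m.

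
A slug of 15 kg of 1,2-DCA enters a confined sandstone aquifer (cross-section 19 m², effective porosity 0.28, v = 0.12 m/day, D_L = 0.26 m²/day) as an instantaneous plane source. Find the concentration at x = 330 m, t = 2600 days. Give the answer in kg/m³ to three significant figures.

0.0271 kg/m³

For an instantaneous plane source, C(x,t) = M/(n_e·A·√(4πDt)) · exp(−(x−vt)²/(4Dt)), with n_e·A the pore (flow) area.
Plume center vt = 0.12 × 2600 = 312 m, so the well at 330 m is 18 m downgradient of the peak.
√(4πDt) = 92.17 m, giving peak height M/(n_e·A·√(4πDt)) = 15/(0.28 × 19 × 92.17) = 0.03059 kg/m³.
(x−vt)²/(4Dt) = (18)²/(4 × 0.26 × 2600) = 0.1198; exp(−0.1198) = 0.8871.
C = 0.03059 × 0.8871 = 0.0271 kg/m³.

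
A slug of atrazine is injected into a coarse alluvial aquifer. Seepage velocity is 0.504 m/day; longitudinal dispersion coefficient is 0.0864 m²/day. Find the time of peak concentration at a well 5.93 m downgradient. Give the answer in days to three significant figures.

11.4 days

For the 1D instantaneous-source solution, setting ∂C/∂t = 0 at fixed x gives v²t² + 2Dt − x² = 0, so t = (√(D² + v²x²) − D)/v².
√(D² + v²x²) = √(0.0864² + 0.504² × 5.93²) = 2.990; v² = 0.254016.
t = (2.990 − 0.0864)/0.254016 = 11.4 days (vs. the pure-advection estimate x/v = 11.8 d).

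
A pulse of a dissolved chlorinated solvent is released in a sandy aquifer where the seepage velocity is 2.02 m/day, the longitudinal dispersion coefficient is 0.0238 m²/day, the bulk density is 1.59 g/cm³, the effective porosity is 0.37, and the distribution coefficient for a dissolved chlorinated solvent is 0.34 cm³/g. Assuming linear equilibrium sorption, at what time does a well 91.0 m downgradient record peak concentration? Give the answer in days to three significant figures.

111 days

Retardation factor R = 1 + ρ_b·K_d/n = 1 + 1.59 × 0.34/0.37 = 2.461.
Sorption retards both mechanisms: v_R = v/R = 0.8208 m/day, D_R = D/R = 0.009671 m²/day.
Peak time from v_R²t² + 2D_R t − x² = 0: t = (√(D_R² + v_R²x²) − D_R)/v_R².
√(D_R² + v_R²x²) = √(0.009671² + 0.8208² × 91.0²) = 74.69; v_R² = 0.6737.
t = (74.69 − 0.009671)/0.6737 = 111 days.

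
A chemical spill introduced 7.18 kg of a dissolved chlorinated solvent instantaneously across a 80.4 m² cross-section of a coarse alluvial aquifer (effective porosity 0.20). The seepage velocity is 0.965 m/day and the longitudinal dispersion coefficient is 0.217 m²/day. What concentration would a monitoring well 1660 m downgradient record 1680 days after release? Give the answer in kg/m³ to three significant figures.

0.00235 kg/m³

For an instantaneous plane source, C(x,t) = M/(n_e·A·√(4πDt)) · exp(−(x−vt)²/(4Dt)), with n_e·A the pore (flow) area.
Plume center vt = 0.965 × 1680 = 1621.2 m, so the well at 1660 m is 38.8 m downgradient of the peak.
√(4πDt) = 67.68 m, giving peak height M/(n_e·A·√(4πDt)) = 7.18/(0.20 × 80.4 × 67.68) = 0.006597 kg/m³.
(x−vt)²/(4Dt) = (38.8)²/(4 × 0.217 × 1680) = 1.032; exp(−1.032) = 0.3563.
C = 0.006597 × 0.3563 = 0.00235 kg/m³.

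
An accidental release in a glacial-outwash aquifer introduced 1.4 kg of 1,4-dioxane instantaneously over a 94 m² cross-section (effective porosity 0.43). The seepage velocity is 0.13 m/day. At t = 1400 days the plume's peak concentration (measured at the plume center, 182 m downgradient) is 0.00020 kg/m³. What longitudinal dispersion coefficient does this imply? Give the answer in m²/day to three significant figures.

At the plume center C_max = M/(n_e·A·√(4πDt)), so D = M²/(4πt·(n_e·A·C_max)²).
n_e·A·C_max = 0.43 × 94 × 0.00020 = 0.008084 kg/m.
D = 1.4²/(4π × 1400 × 0.008084²) = 1.70 m²/day.

1.70 m²/day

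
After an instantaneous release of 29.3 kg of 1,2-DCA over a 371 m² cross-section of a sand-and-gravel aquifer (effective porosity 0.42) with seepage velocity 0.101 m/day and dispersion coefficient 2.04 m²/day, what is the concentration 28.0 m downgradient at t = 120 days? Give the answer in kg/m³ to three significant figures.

For an instantaneous plane source, C(x,t) = M/(n_e·A·√(4πDt)) · exp(−(x−vt)²/(4Dt)), with n_e·A the pore (flow) area.
Plume center vt = 0.101 × 120 = 12.12 m, so the well at 28.0 m is 15.88 m downgradient of the peak.
√(4πDt) = 55.46 m, giving peak height M/(n_e·A·√(4πDt)) = 29.3/(0.42 × 371 × 55.46) = 0.003391 kg/m³.
(x−vt)²/(4Dt) = (15.88)²/(4 × 2.04 × 120) = 0.2575; exp(−0.2575) = 0.7730.
C = 0.003391 × 0.7730 = 0.00262 kg/m³.

0.00262 kg/m³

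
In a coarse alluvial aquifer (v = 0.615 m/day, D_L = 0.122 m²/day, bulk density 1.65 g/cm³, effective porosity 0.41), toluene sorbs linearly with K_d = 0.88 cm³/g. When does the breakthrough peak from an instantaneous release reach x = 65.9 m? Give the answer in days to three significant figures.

Retardation factor R = 1 + ρ_b·K_d/n = 1 + 1.65 × 0.88/0.41 = 4.541.
Sorption retards both mechanisms: v_R = v/R = 0.1354 m/day, D_R = D/R = 0.02687 m²/day.
Peak time from v_R²t² + 2D_R t − x² = 0: t = (√(D_R² + v_R²x²) − D_R)/v_R².
√(D_R² + v_R²x²) = √(0.02687² + 0.1354² × 65.9²) = 8.923; v_R² = 0.01833.
t = (8.923 − 0.02687)/0.01833 = 485 days.

485 days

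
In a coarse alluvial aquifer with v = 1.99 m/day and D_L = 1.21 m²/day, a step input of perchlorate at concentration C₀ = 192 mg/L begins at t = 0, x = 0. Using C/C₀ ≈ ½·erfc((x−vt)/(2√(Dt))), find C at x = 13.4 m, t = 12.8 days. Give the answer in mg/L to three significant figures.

For a continuous step input, C/C₀ ≈ ½·erfc((x−vt)/(2√(Dt))).
vt = 1.99 × 12.8 = 25.472 m and 2√(Dt) = 2√(1.21 × 12.8) = 7.871 m.
Argument (x−vt)/(2√(Dt)) = (13.4 − 25.472)/7.871 = -1.534; ½·erfc(-1.534) = 0.9850.
C = 192 × 0.9850 = 189 mg/L.

189 mg/L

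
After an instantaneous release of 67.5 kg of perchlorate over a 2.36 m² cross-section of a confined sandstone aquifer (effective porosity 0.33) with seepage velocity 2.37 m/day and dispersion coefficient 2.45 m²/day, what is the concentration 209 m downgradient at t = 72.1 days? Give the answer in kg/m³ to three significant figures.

0.235 kg/m³

For an instantaneous plane source, C(x,t) = M/(n_e·A·√(4πDt)) · exp(−(x−vt)²/(4Dt)), with n_e·A the pore (flow) area.
Plume center vt = 2.37 × 72.1 = 170.877 m, so the well at 209 m is 38.123 m downgradient of the peak.
√(4πDt) = 47.11 m, giving peak height M/(n_e·A·√(4πDt)) = 67.5/(0.33 × 2.36 × 47.11) = 1.840 kg/m³.
(x−vt)²/(4Dt) = (38.123)²/(4 × 2.45 × 72.1) = 2.057; exp(−2.057) = 0.1278.
C = 1.840 × 0.1278 = 0.235 kg/m³.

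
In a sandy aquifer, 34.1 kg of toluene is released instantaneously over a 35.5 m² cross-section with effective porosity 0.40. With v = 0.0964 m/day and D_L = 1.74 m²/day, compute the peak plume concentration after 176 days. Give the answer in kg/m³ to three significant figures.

The peak of an instantaneous 1D plume sits at x = vt; there the Gaussian factor is 1 and C_max = M/(n_e·A·√(4πDt)), where n_e·A is the pore area the mass is dissolved in.
√(4πDt) = √(4π × 1.74 × 176) = 62.03 m, so C_max = 34.1/(0.40 × 35.5 × 62.03) = 0.0387 kg/m³.

0.0387 kg/m³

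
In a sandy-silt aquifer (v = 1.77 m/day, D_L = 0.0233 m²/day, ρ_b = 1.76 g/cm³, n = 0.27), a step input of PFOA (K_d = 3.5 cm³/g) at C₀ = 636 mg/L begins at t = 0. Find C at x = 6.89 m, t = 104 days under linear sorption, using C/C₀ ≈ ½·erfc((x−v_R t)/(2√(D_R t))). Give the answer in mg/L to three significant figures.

Retardation factor R = 1 + ρ_b·K_d/n = 1 + 1.76 × 3.5/0.27 = 23.81.
Sorption retards both mechanisms: v_R = v/R = 0.07434 m/day, D_R = D/R = 0.0009786 m²/day.
v_R·t = 0.07434 × 104 = 7.73136 m; 2√(D_R t) = 0.6380 m; argument = (6.89 − 7.73136)/0.6380 = -1.319.
C = C₀ × ½·erfc(-1.319) = 636 × 0.9689 = 616 mg/L.

616 mg/L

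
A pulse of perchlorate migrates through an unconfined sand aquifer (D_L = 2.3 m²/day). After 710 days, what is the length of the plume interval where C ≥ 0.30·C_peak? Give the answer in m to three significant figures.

The plume is Gaussian with σ = √(2Dt) = √(2 × 2.3 × 710) = 57.15 m.
C/C_peak = exp(−Δx²/(2σ²)) = 0.30 ⇒ Δx = σ·√(−2 ln 0.30) = 57.15 × 1.552 = 88.70 m.
Width = 2Δx = 177 m.

177 m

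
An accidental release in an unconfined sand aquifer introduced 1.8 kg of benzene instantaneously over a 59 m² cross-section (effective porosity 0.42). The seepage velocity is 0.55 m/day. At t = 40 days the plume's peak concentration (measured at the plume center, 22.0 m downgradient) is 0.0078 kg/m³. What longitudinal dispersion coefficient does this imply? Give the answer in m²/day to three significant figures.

0.173 m²/day

At the plume center C_max = M/(n_e·A·√(4πDt)), so D = M²/(4πt·(n_e·A·C_max)²).
n_e·A·C_max = 0.42 × 59 × 0.0078 = 0.1933 kg/m.
D = 1.8²/(4π × 40 × 0.1933²) = 0.173 m²/day.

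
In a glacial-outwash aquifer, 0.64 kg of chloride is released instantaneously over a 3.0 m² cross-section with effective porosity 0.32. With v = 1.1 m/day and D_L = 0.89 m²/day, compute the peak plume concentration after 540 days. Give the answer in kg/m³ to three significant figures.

The peak of an instantaneous 1D plume sits at x = vt; there the Gaussian factor is 1 and C_max = M/(n_e·A·√(4πDt)), where n_e·A is the pore area the mass is dissolved in.
√(4πDt) = √(4π × 0.89 × 540) = 77.71 m, so C_max = 0.64/(0.32 × 3.0 × 77.71) = 0.00858 kg/m³.

0.00858 kg/m³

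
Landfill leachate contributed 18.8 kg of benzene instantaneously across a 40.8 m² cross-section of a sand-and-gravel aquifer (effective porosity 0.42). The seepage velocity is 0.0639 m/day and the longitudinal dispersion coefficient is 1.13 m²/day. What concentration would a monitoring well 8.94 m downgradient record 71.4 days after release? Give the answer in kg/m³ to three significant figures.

For an instantaneous plane source, C(x,t) = M/(n_e·A·√(4πDt)) · exp(−(x−vt)²/(4Dt)), with n_e·A the pore (flow) area.
Plume center vt = 0.0639 × 71.4 = 4.56246 m, so the well at 8.94 m is 4.37754 m downgradient of the peak.
√(4πDt) = 31.84 m, giving peak height M/(n_e·A·√(4πDt)) = 18.8/(0.42 × 40.8 × 31.84) = 0.03446 kg/m³.
(x−vt)²/(4Dt) = (4.37754)²/(4 × 1.13 × 71.4) = 0.05938; exp(−0.05938) = 0.9423.
C = 0.03446 × 0.9423 = 0.0325 kg/m³.

0.0325 kg/m³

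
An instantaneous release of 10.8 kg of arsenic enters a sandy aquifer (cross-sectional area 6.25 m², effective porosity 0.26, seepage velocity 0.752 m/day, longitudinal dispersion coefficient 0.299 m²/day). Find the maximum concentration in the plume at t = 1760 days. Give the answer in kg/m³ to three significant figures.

The peak of an instantaneous 1D plume sits at x = vt; there the Gaussian factor is 1 and C_max = M/(n_e·A·√(4πDt)), where n_e·A is the pore area the mass is dissolved in.
√(4πDt) = √(4π × 0.299 × 1760) = 81.32 m, so C_max = 10.8/(0.26 × 6.25 × 81.32) = 0.0817 kg/m³.

0.0817 kg/m³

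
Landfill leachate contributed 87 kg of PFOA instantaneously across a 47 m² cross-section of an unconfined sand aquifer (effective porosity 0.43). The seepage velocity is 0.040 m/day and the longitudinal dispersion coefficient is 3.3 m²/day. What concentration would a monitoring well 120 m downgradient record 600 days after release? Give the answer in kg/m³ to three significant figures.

For an instantaneous plane source, C(x,t) = M/(n_e·A·√(4πDt)) · exp(−(x−vt)²/(4Dt)), with n_e·A the pore (flow) area.
Plume center vt = 0.040 × 600 = 24 m, so the well at 120 m is 96 m downgradient of the peak.
√(4πDt) = 157.7 m, giving peak height M/(n_e·A·√(4πDt)) = 87/(0.43 × 47 × 157.7) = 0.02730 kg/m³.
(x−vt)²/(4Dt) = (96)²/(4 × 3.3 × 600) = 1.164; exp(−1.164) = 0.3122.
C = 0.02730 × 0.3122 = 0.00852 kg/m³.

0.00852 kg/m³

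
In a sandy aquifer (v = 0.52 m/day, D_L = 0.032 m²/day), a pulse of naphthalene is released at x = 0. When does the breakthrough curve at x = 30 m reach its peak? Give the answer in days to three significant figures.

For the 1D instantaneous-source solution, setting ∂C/∂t = 0 at fixed x gives v²t² + 2Dt − x² = 0, so t = (√(D² + v²x²) − D)/v².
√(D² + v²x²) = √(0.032² + 0.52² × 30²) = 15.60; v² = 0.2704.
t = (15.60 − 0.032)/0.2704 = 57.6 days (vs. the pure-advection estimate x/v = 57.7 d).

57.6 days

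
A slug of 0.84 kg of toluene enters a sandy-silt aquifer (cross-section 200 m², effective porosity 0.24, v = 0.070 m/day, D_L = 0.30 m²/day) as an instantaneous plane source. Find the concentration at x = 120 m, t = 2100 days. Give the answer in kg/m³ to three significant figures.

0.000147 kg/m³

For an instantaneous plane source, C(x,t) = M/(n_e·A·√(4πDt)) · exp(−(x−vt)²/(4Dt)), with n_e·A the pore (flow) area.
Plume center vt = 0.070 × 2100 = 147 m, so the well at 120 m is 27 m upgradient of the peak.
√(4πDt) = 88.98 m, giving peak height M/(n_e·A·√(4πDt)) = 0.84/(0.24 × 200 × 88.98) = 0.0001967 kg/m³.
(x−vt)²/(4Dt) = (-27)²/(4 × 0.30 × 2100) = 0.2893; exp(−0.2893) = 0.7488.
C = 0.0001967 × 0.7488 = 0.000147 kg/m³.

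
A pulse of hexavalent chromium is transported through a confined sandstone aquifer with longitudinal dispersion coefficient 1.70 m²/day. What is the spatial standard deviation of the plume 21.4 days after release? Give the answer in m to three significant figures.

Dispersive spreading gives a Gaussian with σ² = 2Dt; advection only shifts the center.
σ = √(2 × 1.70 × 21.4) = 8.53 m.

8.53 m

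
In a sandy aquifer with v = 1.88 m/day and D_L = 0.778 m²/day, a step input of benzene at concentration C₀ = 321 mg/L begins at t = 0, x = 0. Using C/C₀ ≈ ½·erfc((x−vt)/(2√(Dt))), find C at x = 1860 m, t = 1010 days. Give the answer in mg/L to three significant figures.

268 mg/L

For a continuous step input, C/C₀ ≈ ½·erfc((x−vt)/(2√(Dt))).
vt = 1.88 × 1010 = 1898.8 m and 2√(Dt) = 2√(0.778 × 1010) = 56.06 m.
Argument (x−vt)/(2√(Dt)) = (1860 − 1898.8)/56.06 = -0.6921; ½·erfc(-0.6921) = 0.8362.
C = 321 × 0.8362 = 268 mg/L.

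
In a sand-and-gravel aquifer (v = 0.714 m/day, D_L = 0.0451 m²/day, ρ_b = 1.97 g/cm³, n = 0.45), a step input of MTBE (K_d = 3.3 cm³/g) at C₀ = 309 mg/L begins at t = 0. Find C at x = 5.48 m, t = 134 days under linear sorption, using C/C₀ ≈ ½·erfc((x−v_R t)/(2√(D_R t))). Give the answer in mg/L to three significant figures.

Retardation factor R = 1 + ρ_b·K_d/n = 1 + 1.97 × 3.3/0.45 = 15.45.
Sorption retards both mechanisms: v_R = v/R = 0.04621 m/day, D_R = D/R = 0.002919 m²/day.
v_R·t = 0.04621 × 134 = 6.19214 m; 2√(D_R t) = 1.251 m; argument = (5.48 − 6.19214)/1.251 = -0.5693.
C = C₀ × ½·erfc(-0.5693) = 309 × 0.7896 = 244 mg/L.

244 mg/L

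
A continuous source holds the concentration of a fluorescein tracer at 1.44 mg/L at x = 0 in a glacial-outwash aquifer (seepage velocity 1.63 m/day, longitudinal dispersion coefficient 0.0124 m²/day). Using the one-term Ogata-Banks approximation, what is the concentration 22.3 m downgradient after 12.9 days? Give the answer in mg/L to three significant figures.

0.0176 mg/L

For a continuous step input, C/C₀ ≈ ½·erfc((x−vt)/(2√(Dt))).
vt = 1.63 × 12.9 = 21.027 m and 2√(Dt) = 2√(0.0124 × 12.9) = 0.7999 m.
Argument (x−vt)/(2√(Dt)) = (22.3 − 21.027)/0.7999 = 1.591; ½·erfc(1.591) = 0.01222.
C = 1.44 × 0.01222 = 0.0176 mg/L.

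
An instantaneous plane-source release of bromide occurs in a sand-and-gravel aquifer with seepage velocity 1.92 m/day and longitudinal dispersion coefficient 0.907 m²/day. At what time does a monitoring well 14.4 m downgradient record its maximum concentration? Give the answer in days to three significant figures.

For the 1D instantaneous-source solution, setting ∂C/∂t = 0 at fixed x gives v²t² + 2Dt − x² = 0, so t = (√(D² + v²x²) − D)/v².
√(D² + v²x²) = √(0.907² + 1.92² × 14.4²) = 27.66; v² = 3.6864.
t = (27.66 − 0.907)/3.6864 = 7.26 days (vs. the pure-advection estimate x/v = 7.50 d).

7.26 days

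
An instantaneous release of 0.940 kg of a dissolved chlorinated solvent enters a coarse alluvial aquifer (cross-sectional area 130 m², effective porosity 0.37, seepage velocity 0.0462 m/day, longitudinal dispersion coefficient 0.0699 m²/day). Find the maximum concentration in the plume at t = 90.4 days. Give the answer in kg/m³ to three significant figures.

0.00219 kg/m³

The peak of an instantaneous 1D plume sits at x = vt; there the Gaussian factor is 1 and C_max = M/(n_e·A·√(4πDt)), where n_e·A is the pore area the mass is dissolved in.
√(4πDt) = √(4π × 0.0699 × 90.4) = 8.911 m, so C_max = 0.940/(0.37 × 130 × 8.911) = 0.00219 kg/m³.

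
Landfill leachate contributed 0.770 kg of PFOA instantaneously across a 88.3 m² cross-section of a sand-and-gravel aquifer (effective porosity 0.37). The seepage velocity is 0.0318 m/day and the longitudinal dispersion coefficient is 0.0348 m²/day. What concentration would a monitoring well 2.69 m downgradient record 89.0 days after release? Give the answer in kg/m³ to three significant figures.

For an instantaneous plane source, C(x,t) = M/(n_e·A·√(4πDt)) · exp(−(x−vt)²/(4Dt)), with n_e·A the pore (flow) area.
Plume center vt = 0.0318 × 89.0 = 2.8302 m, so the well at 2.69 m is 0.1402 m upgradient of the peak.
√(4πDt) = 6.239 m, giving peak height M/(n_e·A·√(4πDt)) = 0.770/(0.37 × 88.3 × 6.239) = 0.003778 kg/m³.
(x−vt)²/(4Dt) = (-0.1402)²/(4 × 0.0348 × 89.0) = 0.001587; exp(−0.001587) = 0.9984.
C = 0.003778 × 0.9984 = 0.00377 kg/m³.

0.00377 kg/m³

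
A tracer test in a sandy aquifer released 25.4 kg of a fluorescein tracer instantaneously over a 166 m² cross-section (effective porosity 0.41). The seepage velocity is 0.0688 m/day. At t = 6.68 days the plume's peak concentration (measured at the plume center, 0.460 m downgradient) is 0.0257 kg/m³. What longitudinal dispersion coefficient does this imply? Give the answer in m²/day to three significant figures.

At the plume center C_max = M/(n_e·A·√(4πDt)), so D = M²/(4πt·(n_e·A·C_max)²).
n_e·A·C_max = 0.41 × 166 × 0.0257 = 1.749 kg/m.
D = 25.4²/(4π × 6.68 × 1.749²) = 2.51 m²/day.

2.51 m²/day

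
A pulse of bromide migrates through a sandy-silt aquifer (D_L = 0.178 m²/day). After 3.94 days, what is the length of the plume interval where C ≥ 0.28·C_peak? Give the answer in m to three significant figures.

The plume is Gaussian with σ = √(2Dt) = √(2 × 0.178 × 3.94) = 1.184 m.
C/C_peak = exp(−Δx²/(2σ²)) = 0.28 ⇒ Δx = σ·√(−2 ln 0.28) = 1.184 × 1.596 = 1.890 m.
Width = 2Δx = 3.78 m.

3.78 m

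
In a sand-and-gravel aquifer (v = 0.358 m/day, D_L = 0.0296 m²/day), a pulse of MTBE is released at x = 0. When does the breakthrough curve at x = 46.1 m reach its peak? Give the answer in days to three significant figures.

129 days

For the 1D instantaneous-source solution, setting ∂C/∂t = 0 at fixed x gives v²t² + 2Dt − x² = 0, so t = (√(D² + v²x²) − D)/v².
√(D² + v²x²) = √(0.0296² + 0.358² × 46.1²) = 16.50; v² = 0.128164.
t = (16.50 − 0.0296)/0.128164 = 129 days (vs. the pure-advection estimate x/v = 129 d).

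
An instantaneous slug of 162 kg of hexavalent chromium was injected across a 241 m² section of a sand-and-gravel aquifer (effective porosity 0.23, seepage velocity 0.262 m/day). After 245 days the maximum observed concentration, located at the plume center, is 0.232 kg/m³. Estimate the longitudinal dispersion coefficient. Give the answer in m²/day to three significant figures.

At the plume center C_max = M/(n_e·A·√(4πDt)), so D = M²/(4πt·(n_e·A·C_max)²).
n_e·A·C_max = 0.23 × 241 × 0.232 = 12.86 kg/m.
D = 162²/(4π × 245 × 12.86²) = 0.0515 m²/day.

0.0515 m²/day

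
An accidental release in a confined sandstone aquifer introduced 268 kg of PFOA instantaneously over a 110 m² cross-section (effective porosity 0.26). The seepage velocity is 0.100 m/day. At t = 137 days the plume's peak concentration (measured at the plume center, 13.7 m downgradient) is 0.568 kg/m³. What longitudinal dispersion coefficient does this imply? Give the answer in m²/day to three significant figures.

At the plume center C_max = M/(n_e·A·√(4πDt)), so D = M²/(4πt·(n_e·A·C_max)²).
n_e·A·C_max = 0.26 × 110 × 0.568 = 16.24 kg/m.
D = 268²/(4π × 137 × 16.24²) = 0.158 m²/day.

0.158 m²/day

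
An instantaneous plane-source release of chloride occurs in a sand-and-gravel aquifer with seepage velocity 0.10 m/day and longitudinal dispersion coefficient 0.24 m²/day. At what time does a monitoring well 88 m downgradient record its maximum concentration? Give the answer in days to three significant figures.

856 days

For the 1D instantaneous-source solution, setting ∂C/∂t = 0 at fixed x gives v²t² + 2Dt − x² = 0, so t = (√(D² + v²x²) − D)/v².
√(D² + v²x²) = √(0.24² + 0.10² × 88²) = 8.803; v² = 0.01.
t = (8.803 − 0.24)/0.01 = 856 days (vs. the pure-advection estimate x/v = 880 d).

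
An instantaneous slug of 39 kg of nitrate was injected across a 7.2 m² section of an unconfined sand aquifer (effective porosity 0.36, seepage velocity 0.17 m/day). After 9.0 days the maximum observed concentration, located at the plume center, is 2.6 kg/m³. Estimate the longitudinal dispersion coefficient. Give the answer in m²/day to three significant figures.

0.296 m²/day

At the plume center C_max = M/(n_e·A·√(4πDt)), so D = M²/(4πt·(n_e·A·C_max)²).
n_e·A·C_max = 0.36 × 7.2 × 2.6 = 6.739 kg/m.
D = 39²/(4π × 9.0 × 6.739²) = 0.296 m²/day.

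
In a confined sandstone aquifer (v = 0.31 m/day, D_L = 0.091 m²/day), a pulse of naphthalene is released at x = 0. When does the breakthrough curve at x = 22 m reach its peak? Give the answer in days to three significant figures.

For the 1D instantaneous-source solution, setting ∂C/∂t = 0 at fixed x gives v²t² + 2Dt − x² = 0, so t = (√(D² + v²x²) − D)/v².
√(D² + v²x²) = √(0.091² + 0.31² × 22²) = 6.821; v² = 0.0961.
t = (6.821 − 0.091)/0.0961 = 70.0 days (vs. the pure-advection estimate x/v = 71.0 d).

70.0 days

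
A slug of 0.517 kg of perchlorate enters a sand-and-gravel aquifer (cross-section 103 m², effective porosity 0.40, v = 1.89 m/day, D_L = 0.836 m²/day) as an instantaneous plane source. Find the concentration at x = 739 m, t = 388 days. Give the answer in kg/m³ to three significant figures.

For an instantaneous plane source, C(x,t) = M/(n_e·A·√(4πDt)) · exp(−(x−vt)²/(4Dt)), with n_e·A the pore (flow) area.
Plume center vt = 1.89 × 388 = 733.32 m, so the well at 739 m is 5.68 m downgradient of the peak.
√(4πDt) = 63.84 m, giving peak height M/(n_e·A·√(4πDt)) = 0.517/(0.40 × 103 × 63.84) = 0.0001966 kg/m³.
(x−vt)²/(4Dt) = (5.68)²/(4 × 0.836 × 388) = 0.02487; exp(−0.02487) = 0.9754.
C = 0.0001966 × 0.9754 = 0.000192 kg/m³.

0.000192 kg/m³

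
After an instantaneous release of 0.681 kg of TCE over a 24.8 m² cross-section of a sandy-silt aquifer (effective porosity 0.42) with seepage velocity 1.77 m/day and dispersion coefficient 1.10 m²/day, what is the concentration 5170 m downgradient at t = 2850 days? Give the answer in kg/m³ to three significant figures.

For an instantaneous plane source, C(x,t) = M/(n_e·A·√(4πDt)) · exp(−(x−vt)²/(4Dt)), with n_e·A the pore (flow) area.
Plume center vt = 1.77 × 2850 = 5044.5 m, so the well at 5170 m is 125.5 m downgradient of the peak.
√(4πDt) = 198.5 m, giving peak height M/(n_e·A·√(4πDt)) = 0.681/(0.42 × 24.8 × 198.5) = 0.0003294 kg/m³.
(x−vt)²/(4Dt) = (125.5)²/(4 × 1.10 × 2850) = 1.256; exp(−1.256) = 0.2848.
C = 0.0003294 × 0.2848 = 9.38e-05 kg/m³.

9.38e-05 kg/m³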